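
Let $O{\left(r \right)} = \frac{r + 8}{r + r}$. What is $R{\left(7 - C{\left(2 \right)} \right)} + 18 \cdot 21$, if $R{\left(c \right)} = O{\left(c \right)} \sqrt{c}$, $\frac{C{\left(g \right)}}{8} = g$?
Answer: $378 + \frac{i}{6} \approx 378.0 + 0.16667 i$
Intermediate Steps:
$C{\left(g \right)} = 8 g$
$O{\left(r \right)} = \frac{8 + r}{2 r}$
$R{\left(c \right)} = \frac{8 + c}{2 \sqrt{c}}$ ($R{\left(c \right)} = \frac{8 + c}{2 c} \sqrt{c} = \frac{8 + c}{2 \sqrt{c}}$)
$R{\left(7 - C{\left(2 \right)} \right)} + 18 \cdot 21 = \frac{8 + \left(7 - 8 \cdot 2\right)}{2 \sqrt{7 - 8 \cdot 2}} + 18 \cdot 21 = \frac{8 + \left(7 - 16\right)}{2 \sqrt{7 - 16}} + 378 = \frac{8 - 9}{2 \cdot 3 i} + 378 = \frac{1}{2} \left(- \frac{i}{3}\right) \left(-1\right) + 378 = \frac{i}{6} + 378 = 378 + \frac{i}{6}$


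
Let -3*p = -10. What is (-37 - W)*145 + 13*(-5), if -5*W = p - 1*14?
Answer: -17218/3 ≈ -5739.3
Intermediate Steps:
p = 10/3 (p = -⅓*(-10) = 10/3 ≈ 3.3333)
W = 32/15 (W = -(10/3 - 1*14)/5 = -(10/3 - 14)/5 = -⅕*(-32/3) = 32/15 ≈ 2.1333)
(-37 - W)*145 + 13*(-5) = (-37 - 1*32/15)*145 + 13*(-5) = (-37 - 32/15)*145 - 65 = -587/15*145 - 65 = -17023/3 - 65 = -17218/3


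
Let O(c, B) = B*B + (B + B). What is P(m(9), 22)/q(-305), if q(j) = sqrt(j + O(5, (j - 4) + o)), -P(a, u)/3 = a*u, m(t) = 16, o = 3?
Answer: -96*sqrt(92719)/8429 ≈ -3.4680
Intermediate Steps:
O(c, B) = B**2 + 2*B
P(a, u) = -3*a*u
q(j) = sqrt(j + (1 + j)*(-1 + j)) (q(j) = sqrt(j + ((j - 4) + 3)*(2 + ((j - 4) + 3))) = sqrt(j + ((-4 + j) + 3)*(2 + ((-4 + j) + 3))) = sqrt(j + (-1 + j)*(2 + (-1 + j))) = sqrt(j + (-1 + j)*(1 + j)) = sqrt(j + (1 + j)*(-1 + j)))
P(m(9), 22)/q(-305) = (-3*16*22)/(sqrt(-1 - 305 + (-305)**2)) = -1056/sqrt(-1 - 305 + 93025) = -1056*sqrt(92719)/92719 = -96*sqrt(92719)/8429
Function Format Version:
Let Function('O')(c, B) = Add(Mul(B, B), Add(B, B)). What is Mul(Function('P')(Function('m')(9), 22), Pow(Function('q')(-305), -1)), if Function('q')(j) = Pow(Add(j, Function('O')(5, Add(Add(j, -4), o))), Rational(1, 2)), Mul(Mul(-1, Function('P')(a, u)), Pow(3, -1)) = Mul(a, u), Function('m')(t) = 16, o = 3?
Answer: Mul(Rational(-96, 8429), Pow(92719, Rational(1, 2))) ≈ -3.4680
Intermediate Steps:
Function('O')(c, B) = Add(Pow(B, 2), Mul(2, B))
Function('P')(a, u) = Mul(-3, a, u) (Function('P')(a, u) = Mul(-3, Mul(a, u)) = Mul(-3, a, u))
Function('q')(j) = Pow(Add(j, Mul(Add(1, j), Add(-1, j))), Rational(1, 2)) (Function('q')(j) = Pow(Add(j, Mul(Add(Add(j, -4), 3), Add(2, Add(Add(j, -4), 3)))), Rational(1, 2)) = Pow(Add(j, Mul(Add(Add(-4, j), 3), Add(2, Add(Add(-4, j), 3)))), Rational(1, 2)) = Pow(Add(j, Mul(Add(-1, j), Add(2, Add(-1, j)))), Rational(1, 2)) = Pow(Add(j, Mul(Add(-1, j), Add(1, j))), Rational(1, 2)) = Pow(Add(j, Mul(Add(1, j), Add(-1, j))), Rational(1, 2)))
Mul(Function('P')(Function('m')(9), 22), Pow(Function('q')(-305), -1)) = Mul(Mul(-3, 16, 22), Pow(Pow(Add(-1, -305, Pow(-305, 2)), Rational(1, 2)), -1)) = Mul(-1056, Pow(Pow(Add(-1, -305, 93025), Rational(1, 2)), -1)) = Mul(-1056, Pow(Pow(92719, Rational(1, 2)), -1)) = Mul(-1056, Mul(Rational(1, 92719), Pow(92719, Rational(1, 2)))) = Mul(Rational(-96, 8429), Pow(92719, Rational(1, 2)))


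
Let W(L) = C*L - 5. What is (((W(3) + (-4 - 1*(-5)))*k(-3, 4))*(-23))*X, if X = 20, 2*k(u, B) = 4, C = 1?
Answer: 920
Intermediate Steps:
k(u, B) = 2 (k(u, B) = (1/2)*4 = 2)
W(L) = -5 + L (W(L) = 1*L - 5 = L - 5 = -5 + L)
(((W(3) + (-4 - 1*(-5)))*k(-3, 4))*(-23))*X = ((((-5 + 3) + (-4 - 1*(-5)))*2)*(-23))*20 = (((-2 + (-4 + 5))*2)*(-23))*20 = (((-2 + 1)*2)*(-23))*20 = (-1*2*(-23))*20 = -2*(-23)*20 = 46*20 = 920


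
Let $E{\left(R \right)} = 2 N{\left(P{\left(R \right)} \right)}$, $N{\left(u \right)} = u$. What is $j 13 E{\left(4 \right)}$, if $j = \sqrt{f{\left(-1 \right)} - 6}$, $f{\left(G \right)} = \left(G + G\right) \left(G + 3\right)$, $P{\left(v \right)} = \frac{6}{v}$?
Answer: $39 i \sqrt{10} \approx 123.33 i$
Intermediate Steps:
$f{\left(G \right)} = 2 G \left(3 + G\right)$
$j = i \sqrt{10}$ ($j = \sqrt{2 \left(-1\right) \left(3 - 1\right) - 6} = \sqrt{2 \left(-1\right) 2 - 6} = \sqrt{-4 - 6} = \sqrt{-10} = i \sqrt{10} \approx 3.1623 i$)
$E{\left(R \right)} = \frac{12}{R}$ ($E{\left(R \right)} = 2 \frac{6}{R} = \frac{12}{R}$)
$j 13 E{\left(4 \right)} = i \sqrt{10} \cdot 13 \cdot \frac{12}{4} = 13 i \sqrt{10} \cdot 12 \cdot \frac{1}{4} = 13 i \sqrt{10} \cdot 3 = 39 i \sqrt{10}$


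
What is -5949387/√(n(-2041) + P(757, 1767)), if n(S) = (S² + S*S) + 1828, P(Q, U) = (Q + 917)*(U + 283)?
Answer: -1983129*√1307210/1307210 ≈ -1734.5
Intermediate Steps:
P(Q, U) = (283 + U)*(917 + Q) (P(Q, U) = (917 + Q)*(283 + U) = (283 + U)*(917 + Q))
n(S) = 1828 + 2*S² (n(S) = (S² + S²) + 1828 = 2*S² + 1828 = 1828 + 2*S²)
-5949387/√(n(-2041) + P(757, 1767)) = -5949387/√((1828 + 2*(-2041)²) + (259511 + 283*757 + 917*1767 + 757*1767)) = -5949387/√((1828 + 2*4165681) + (259511 + 214231 + 1620339 + 1337619)) = -5949387/√((1828 + 8331362) + 3431700) = -5949387/√(8333190 + 3431700) = -5949387*√1307210/3921630 = -1983129*√1307210/1307210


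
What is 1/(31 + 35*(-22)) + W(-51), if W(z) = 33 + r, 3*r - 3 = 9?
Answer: 27342/739 ≈ 36.999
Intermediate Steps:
r = 4 (r = 1 + (⅓)*9 = 1 + 3 = 4)
W(z) = 37 (W(z) = 33 + 4 = 37)
1/(31 + 35*(-22)) + W(-51) = 1/(31 + 35*(-22)) + 37 = 1/(31 - 770) + 37 = 1/(-739) + 37 = -1/739 + 37 = 27342/739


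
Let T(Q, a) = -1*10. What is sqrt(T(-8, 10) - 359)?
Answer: 3*I*sqrt(41) ≈ 19.209*I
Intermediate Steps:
T(Q, a) = -10
sqrt(T(-8, 10) - 359) = sqrt(-10 - 359) = sqrt(-369) = 3*I*sqrt(41)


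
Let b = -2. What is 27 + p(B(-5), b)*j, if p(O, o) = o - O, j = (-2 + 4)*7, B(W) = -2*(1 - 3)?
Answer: -57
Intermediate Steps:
B(W) = 4 (B(W) = -2*(-2) = 4)
j = 14 (j = 2*7 = 14)
27 + p(B(-5), b)*j = 27 + (-2 - 1*4)*14 = 27 + (-2 - 4)*14 = 27 - 6*14 = 27 - 84 = -57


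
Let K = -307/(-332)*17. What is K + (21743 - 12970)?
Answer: 2917855/332 ≈ 8788.7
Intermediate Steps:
K = 5219/332 (K = -307*(-1/332)*17 = (307/332)*17 = 5219/332 ≈ 15.720)
K + (21743 - 12970) = 5219/332 + (21743 - 12970) = 5219/332 + 8773 = 2917855/332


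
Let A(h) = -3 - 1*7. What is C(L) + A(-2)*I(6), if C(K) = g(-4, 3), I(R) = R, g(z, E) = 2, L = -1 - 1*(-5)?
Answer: -58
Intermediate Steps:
L = 4 (L = -1 + 5 = 4)
A(h) = -10 (A(h) = -3 - 7 = -10)
C(K) = 2
C(L) + A(-2)*I(6) = 2 - 10*6 = 2 - 60 = -58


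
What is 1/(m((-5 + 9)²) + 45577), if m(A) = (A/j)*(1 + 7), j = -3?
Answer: 3/136603 ≈ 2.1961e-5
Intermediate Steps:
m(A) = -8*A/3 (m(A) = (A/(-3))*(1 + 7) = (A*(-⅓))*8 = -A/3*8 = -8*A/3)
1/(m((-5 + 9)²) + 45577) = 1/(-8*(-5 + 9)²/3 + 45577) = 1/(-8/3*4² + 45577) = 1/(-8/3*16 + 45577) = 1/(-128/3 + 45577) = 1/(136603/3) = 3/136603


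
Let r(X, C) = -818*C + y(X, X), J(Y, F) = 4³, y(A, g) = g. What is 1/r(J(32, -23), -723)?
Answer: 1/591478 ≈ 1.6907e-6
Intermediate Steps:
J(Y, F) = 64
r(X, C) = X - 818*C (r(X, C) = -818*C + X = X - 818*C)
1/r(J(32, -23), -723) = 1/(64 - 818*(-723)) = 1/(64 + 591414) = 1/591478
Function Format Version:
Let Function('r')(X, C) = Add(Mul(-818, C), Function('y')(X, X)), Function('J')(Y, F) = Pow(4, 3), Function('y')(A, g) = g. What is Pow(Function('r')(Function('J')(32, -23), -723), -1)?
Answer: Rational(1, 591478) ≈ 1.6907e-6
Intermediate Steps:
Function('J')(Y, F) = 64
Function('r')(X, C) = Add(X, Mul(-818, C)) (Function('r')(X, C) = Add(Mul(-818, C), X) = Add(X, Mul(-818, C)))
Pow(Function('r')(Function('J')(32, -23), -723), -1) = Pow(Add(64, Mul(-818, -723)), -1) = Pow(Add(64, 591414), -1) = Pow(591478, -1) = Rational(1, 591478)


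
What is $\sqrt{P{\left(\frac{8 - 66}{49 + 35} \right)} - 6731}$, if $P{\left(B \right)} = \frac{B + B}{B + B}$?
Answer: $i \sqrt{6730} \approx 82.037 i$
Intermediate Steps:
$P{\left(B \right)} = 1$ ($P{\left(B \right)} = \frac{2 B}{2 B} = 2 B \frac{1}{2 B} = 1$)
$\sqrt{P{\left(\frac{8 - 66}{49 + 35} \right)} - 6731} = \sqrt{1 - 6731} = \sqrt{-6730} = i \sqrt{6730}$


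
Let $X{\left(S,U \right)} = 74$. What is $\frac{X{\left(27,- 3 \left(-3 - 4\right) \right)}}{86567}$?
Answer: $\frac{74}{86567} \approx 0.00085483$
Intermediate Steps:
$\frac{X{\left(27,- 3 \left(-3 - 4\right) \right)}}{86567} = \frac{74}{86567}$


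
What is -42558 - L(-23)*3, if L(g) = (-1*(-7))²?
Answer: -42705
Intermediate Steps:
L(g) = 49 (L(g) = 7² = 49)
-42558 - L(-23)*3 = -42558 - 49*3 = -42558 - 1*147 = -42558 - 147 = -42705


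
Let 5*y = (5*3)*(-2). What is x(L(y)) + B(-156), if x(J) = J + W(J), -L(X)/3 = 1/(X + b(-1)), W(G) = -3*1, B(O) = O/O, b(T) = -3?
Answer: -5/3 ≈ -1.6667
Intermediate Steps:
B(O) = 1
W(G) = -3
y = -6 (y = ((5*3)*(-2))/5 = (15*(-2))/5 = (1/5)*(-30) = -6)
L(X) = -3/(-3 + X) (L(X) = -3/(X - 3) = -3/(-3 + X))
x(J) = -3 + J (x(J) = J - 3 = -3 + J)
x(L(y)) + B(-156) = (-3 - 3/(-3 - 6)) + 1 = (-3 - 3/(-9)) + 1 = (-3 - 3*(-1/9)) + 1 = (-3 + 1/3) + 1 = -8/3 + 1 = -5/3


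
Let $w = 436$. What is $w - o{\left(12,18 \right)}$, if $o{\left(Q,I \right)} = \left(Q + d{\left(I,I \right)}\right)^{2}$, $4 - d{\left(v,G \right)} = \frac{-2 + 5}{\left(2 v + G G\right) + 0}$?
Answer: $\frac{2595839}{14400} \approx 180.27$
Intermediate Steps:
$d{\left(v,G \right)} = 4 - \frac{3}{G^{2} + 2 v}$ ($d{\left(v,G \right)} = 4 - \frac{-2 + 5}{\left(2 v + G G\right) + 0} = 4 - \frac{3}{\left(2 v + G^{2}\right) + 0} = 4 - \frac{3}{\left(G^{2} + 2 v\right) + 0} = 4 - \frac{3}{G^{2} + 2 v}$)
$o{\left(Q,I \right)} = \left(Q + \frac{-3 + 4 I^{2} + 8 I}{I^{2} + 2 I}\right)^{2}$
$w - o{\left(12,18 \right)} = 436 - \frac{\left(-3 + 4 \cdot 18^{2} + 8 \cdot 18 + 18 \cdot 12 \left(2 + 18\right)\right)^{2}}{324 \left(2 + 18\right)^{2}} = 436 - \frac{\left(-3 + 4 \cdot 324 + 144 + 18 \cdot 12 \cdot 20\right)^{2}}{324 \cdot 400} = 436 - \frac{1}{324} \cdot \frac{1}{400} \left(-3 + 1296 + 144 + 4320\right)^{2} = 436 - \frac{1}{324} \cdot \frac{1}{400} \cdot 5757^{2} = 436 - \frac{1}{324} \cdot \frac{1}{400} \cdot 33143049 = 436 - \frac{3682561}{14400} = \frac{2595839}{14400}$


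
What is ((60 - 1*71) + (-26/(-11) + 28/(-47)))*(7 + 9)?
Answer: -76368/517 ≈ -147.71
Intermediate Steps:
((60 - 1*71) + (-26/(-11) + 28/(-47)))*(7 + 9) = ((60 - 71) + (-26*(-1/11) + 28*(-1/47)))*16 = (-11 + (26/11 - 28/47))*16 = (-11 + 914/517)*16 = -4773/517*16 = -76368/517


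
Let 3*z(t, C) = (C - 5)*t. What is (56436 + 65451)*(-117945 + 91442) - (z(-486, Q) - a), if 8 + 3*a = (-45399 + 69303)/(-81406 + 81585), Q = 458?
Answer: -1734669882703/537 ≈ -3.2303e+9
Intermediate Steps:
z(t, C) = t*(-5 + C)/3 (z(t, C) = ((C - 5)*t)/3 = ((-5 + C)*t)/3 = (t*(-5 + C))/3 = t*(-5 + C)/3)
a = 22472/537 (a = -8/3 + ((-45399 + 69303)/(-81406 + 81585))/3 = -8/3 + (23904/179)/3 = -8/3 + (23904*(1/179))/3 = -8/3 + (⅓)*(23904/179) = -8/3 + 7968/179 = 22472/537 ≈ 41.847)
(56436 + 65451)*(-117945 + 91442) - (z(-486, Q) - a) = (56436 + 65451)*(-117945 + 91442) - ((⅓)*(-486)*(-5 + 458) - 1*22472/537) = 121887*(-26503) - ((⅓)*(-486)*453 - 22472/537) = -3230371161 - (-73386 - 22472/537) = -3230371161 - 1*(-39430754/537) = -3230371161 + 39430754/537 = -1734669882703/537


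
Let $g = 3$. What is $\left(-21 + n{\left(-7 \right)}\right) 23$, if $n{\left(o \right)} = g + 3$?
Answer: $-345$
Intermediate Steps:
$n{\left(o \right)} = 6$ ($n{\left(o \right)} = 3 + 3 = 6$)
$\left(-21 + n{\left(-7 \right)}\right) 23 = \left(-21 + 6\right) 23 = \left(-15\right) 23 = -345$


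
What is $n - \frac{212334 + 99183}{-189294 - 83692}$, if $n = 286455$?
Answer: $\frac{78198516147}{272986} \approx 2.8646 \cdot 10^{5}$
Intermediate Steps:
$n - \frac{212334 + 99183}{-189294 - 83692} = 286455 - \frac{212334 + 99183}{-189294 - 83692} = 286455 - \frac{311517}{-272986} = 286455 - 311517 \left(- \frac{1}{272986}\right) = 286455 - - \frac{311517}{272986} = 286455 + \frac{311517}{272986} = \frac{78198516147}{272986}$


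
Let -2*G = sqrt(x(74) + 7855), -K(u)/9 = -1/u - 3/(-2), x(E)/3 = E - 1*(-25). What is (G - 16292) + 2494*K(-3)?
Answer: -57443 - sqrt(2038) ≈ -57488.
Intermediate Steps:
x(E) = 75 + 3*E (x(E) = 3*(E - 1*(-25)) = 3*(E + 25) = 3*(25 + E) = 75 + 3*E)
K(u) = -27/2 + 9/u (K(u) = -9*(-1/u - 3/(-2)) = -9*(-1/u - 3*(-1/2)) = -9*(-1/u + 3/2) = -9*(3/2 - 1/u) = -27/2 + 9/u)
G = -sqrt(2038) (G = -sqrt((75 + 3*74) + 7855)/2 = -sqrt((75 + 222) + 7855)/2 = -sqrt(297 + 7855)/2 = -sqrt(2038) ≈ -45.144)
(G - 16292) + 2494*K(-3) = (-sqrt(2038) - 16292) + 2494*(-27/2 + 9/(-3)) = (-16292 - sqrt(2038)) + 2494*(-27/2 + 9*(-1/3)) = (-16292 - sqrt(2038)) + 2494*(-27/2 - 3) = (-16292 - sqrt(2038)) + 2494*(-33/2) = (-16292 - sqrt(2038)) - 41151 = -57443 - sqrt(2038)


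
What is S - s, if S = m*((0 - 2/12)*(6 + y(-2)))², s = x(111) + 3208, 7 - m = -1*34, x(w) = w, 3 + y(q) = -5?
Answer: -29830/9 ≈ -3314.4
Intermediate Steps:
y(q) = -8 (y(q) = -3 - 5 = -8)
m = 41 (m = 7 - (-1)*34 = 7 - 1*(-34) = 7 + 34 = 41)
s = 3319 (s = 111 + 3208 = 3319)
S = 41/9 (S = 41*((0 - 2/12)*(6 - 8))² = 41*((0 - 2*1/12)*(-2))² = 41*((0 - ⅙)*(-2))² = 41*(-⅙*(-2))² = 41*(⅓)² = 41*(⅑) = 41/9 ≈ 4.5556)
S - s = 41/9 - 1*3319 = 41/9 - 3319 = -29830/9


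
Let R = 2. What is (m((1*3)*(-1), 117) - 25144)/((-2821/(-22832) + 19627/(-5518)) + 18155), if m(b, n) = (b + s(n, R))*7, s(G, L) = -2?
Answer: -528704344784/381143498649 ≈ -1.3872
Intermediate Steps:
m(b, n) = -14 + 7*b (m(b, n) = (b - 2)*7 = (-2 + b)*7 = -14 + 7*b)
(m((1*3)*(-1), 117) - 25144)/((-2821/(-22832) + 19627/(-5518)) + 18155) = ((-14 + 7*((1*3)*(-1))) - 25144)/((-2821/(-22832) + 19627/(-5518)) + 18155) = ((-14 + 7*(3*(-1))) - 25144)/((-2821*(-1/22832) + 19627*(-1/5518)) + 18155) = ((-14 + 7*(-3)) - 25144)/((2821/22832 - 19627/5518) + 18155) = ((-14 - 21) - 25144)/(-216278693/62993488 + 18155) = (-35 - 25144)/(1143430495947/62993488) = -25179*62993488/1143430495947 = -528704344784/381143498649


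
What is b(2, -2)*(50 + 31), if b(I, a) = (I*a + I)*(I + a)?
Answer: 0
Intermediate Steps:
b(I, a) = (I + a)*(I + I*a) (b(I, a) = (I + I*a)*(I + a) = (I + a)*(I + I*a))
b(2, -2)*(50 + 31) = (2*(2 - 2 + (-2)**2 + 2*(-2)))*(50 + 31) = (2*(2 - 2 + 4 - 4))*81 = (2*0)*81 = 0*81 = 0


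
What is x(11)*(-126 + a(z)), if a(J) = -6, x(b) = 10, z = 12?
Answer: -1320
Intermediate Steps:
x(11)*(-126 + a(z)) = 10*(-126 - 6) = 10*(-132) = -1320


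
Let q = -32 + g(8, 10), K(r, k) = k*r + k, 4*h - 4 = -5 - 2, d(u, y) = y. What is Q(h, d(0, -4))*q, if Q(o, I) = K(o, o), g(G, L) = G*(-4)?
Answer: 12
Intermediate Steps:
g(G, L) = -4*G
h = -¾ (h = 1 + (-5 - 2)/4 = 1 + (¼)*(-7) = 1 - 7/4 = -¾ ≈ -0.75000)
K(r, k) = k + k*r
Q(o, I) = o*(1 + o)
q = -64 (q = -32 - 4*8 = -32 - 32 = -64)
Q(h, d(0, -4))*q = -3*(1 - ¾)/4*(-64) = -¾*¼*(-64) = -3/16*(-64) = 12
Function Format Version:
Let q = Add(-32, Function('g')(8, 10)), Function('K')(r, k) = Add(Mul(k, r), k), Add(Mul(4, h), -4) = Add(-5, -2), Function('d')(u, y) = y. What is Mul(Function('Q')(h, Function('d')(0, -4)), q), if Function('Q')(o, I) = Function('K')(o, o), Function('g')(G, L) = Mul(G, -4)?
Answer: 12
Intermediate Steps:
Function('g')(G, L) = Mul(-4, G)
h = Rational(-3, 4) (h = Add(1, Mul(Rational(1, 4), Add(-5, -2))) = Add(1, Mul(Rational(1, 4), -7)) = Add(1, Rational(-7, 4)) = Rational(-3, 4) ≈ -0.75000)
Function('K')(r, k) = Add(k, Mul(k, r))
Function('Q')(o, I) = Mul(o, Add(1, o))
q = -64 (q = Add(-32, Mul(-4, 8)) = Add(-32, -32) = -64)
Mul(Function('Q')(h, Function('d')(0, -4)), q) = Mul(Mul(Rational(-3, 4), Add(1, Rational(-3, 4))), -64) = Mul(Mul(Rational(-3, 4), Rational(1, 4)), -64) = Mul(Rational(-3, 16), -64) = 12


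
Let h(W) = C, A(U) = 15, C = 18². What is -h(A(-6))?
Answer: -324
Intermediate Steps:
C = 324
h(W) = 324
-h(A(-6)) = -1*324 = -324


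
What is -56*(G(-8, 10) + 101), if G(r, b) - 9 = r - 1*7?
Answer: -5320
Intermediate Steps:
G(r, b) = 2 + r (G(r, b) = 9 + (r - 1*7) = 9 + (r - 7) = 9 + (-7 + r) = 2 + r)
-56*(G(-8, 10) + 101) = -56*((2 - 8) + 101) = -56*(-6 + 101) = -56*95 = -5320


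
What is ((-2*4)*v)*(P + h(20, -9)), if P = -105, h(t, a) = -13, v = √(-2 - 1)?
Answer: 944*I*√3 ≈ 1635.1*I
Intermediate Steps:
v = I*√3 (v = √(-3) = I*√3 ≈ 1.732*I)
((-2*4)*v)*(P + h(20, -9)) = ((-2*4)*(I*√3))*(-105 - 13) = -8*I*√3*(-118) = 944*I*√3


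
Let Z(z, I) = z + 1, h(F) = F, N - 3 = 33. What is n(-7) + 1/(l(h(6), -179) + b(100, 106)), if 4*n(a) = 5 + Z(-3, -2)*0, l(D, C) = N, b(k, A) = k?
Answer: 171/136 ≈ 1.2574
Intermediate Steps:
N = 36 (N = 3 + 33 = 36)
l(D, C) = 36
Z(z, I) = 1 + z
n(a) = 5/4 (n(a) = (5 + (1 - 3)*0)/4 = (5 - 2*0)/4 = (5 + 0)/4 = (¼)*5 = 5/4)
n(-7) + 1/(l(h(6), -179) + b(100, 106)) = 5/4 + 1/(36 + 100) = 5/4 + 1/136 = 171/136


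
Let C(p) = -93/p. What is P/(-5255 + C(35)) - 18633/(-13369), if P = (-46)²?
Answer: 1219349627/1230068321 ≈ 0.99129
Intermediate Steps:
P = 2116
P/(-5255 + C(35)) - 18633/(-13369) = 2116/(-5255 - 93/35) - 18633/(-13369) = 2116/(-5255 - 93*1/35) - 18633*(-1/13369) = 2116/(-5255 - 93/35) + 18633/13369 = 2116/(-184018/35) + 18633/13369 = 2116*(-35/184018) + 18633/13369 = -37030/92009 + 18633/13369 = 1219349627/1230068321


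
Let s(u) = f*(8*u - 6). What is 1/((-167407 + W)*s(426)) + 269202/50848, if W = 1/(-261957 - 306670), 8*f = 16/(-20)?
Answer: 311354862492281449/58810008824230608 ≈ 5.2943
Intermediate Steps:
f = -⅒ (f = (16/(-20))/8 = (16*(-1/20))/8 = (⅛)*(-⅘) = -⅒ ≈ -0.10000)
s(u) = ⅗ - 4*u/5 (s(u) = -(8*u - 6)/10 = -(-6 + 8*u)/10 = ⅗ - 4*u/5)
W = -1/568627 (W = 1/(-568627) = -1/568627 ≈ -1.7586e-6)
1/((-167407 + W)*s(426)) + 269202/50848 = 1/((-167407 - 1/568627)*(⅗ - ⅘*426)) + 269202/50848 = 1/((-95192140190/568627)*(⅗ - 1704/5)) + 269202*(1/50848) = -568627/(95192140190*(-1701/5)) + 134601/25424 = -568627/95192140190*(-5/1701) + 134601/25424 = 568627/32384366092638 + 134601/25424 = 311354862492281449/58810008824230608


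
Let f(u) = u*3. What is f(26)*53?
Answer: 4134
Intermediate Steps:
f(u) = 3*u
f(26)*53 = (3*26)*53 = 78*53 = 4134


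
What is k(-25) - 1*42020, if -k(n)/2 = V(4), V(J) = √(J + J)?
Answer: -42020 - 4*√2 ≈ -42026.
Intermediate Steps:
V(J) = √2*√J (V(J) = √(2*J) = √2*√J)
k(n) = -4*√2 (k(n) = -2*√2*√4 = -2*√2*2 = -4*√2)
k(-25) - 1*42020 = -4*√2 - 1*42020 = -4*√2 - 42020 = -42020 - 4*√2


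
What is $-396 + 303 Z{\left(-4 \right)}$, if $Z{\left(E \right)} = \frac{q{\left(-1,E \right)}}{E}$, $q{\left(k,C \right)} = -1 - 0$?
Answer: $- \frac{1281}{4} \approx -320.25$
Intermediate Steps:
$q{\left(k,C \right)} = -1$ ($q{\left(k,C \right)} = -1 + 0 = -1$)
$Z{\left(E \right)} = - \frac{1}{E}$
$-396 + 303 Z{\left(-4 \right)} = -396 + 303 \left(- \frac{1}{-4}\right) = -396 + 303 \left(\left(-1\right) \left(- \frac{1}{4}\right)\right) = -396 + 303 \cdot \frac{1}{4} = -396 + \frac{303}{4} = - \frac{1281}{4}$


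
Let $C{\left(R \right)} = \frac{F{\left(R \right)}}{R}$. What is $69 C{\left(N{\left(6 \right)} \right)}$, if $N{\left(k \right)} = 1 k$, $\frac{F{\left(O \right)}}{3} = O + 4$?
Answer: $345$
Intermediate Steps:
$F{\left(O \right)} = 12 + 3 O$ ($F{\left(O \right)} = 3 \left(O + 4\right) = 3 \left(4 + O\right) = 12 + 3 O$)
$N{\left(k \right)} = k$
$C{\left(R \right)} = \frac{12 + 3 R}{R}$
$69 C{\left(N{\left(6 \right)} \right)} = 69 \left(3 + \frac{12}{6}\right) = 69 \left(3 + 12 \cdot \frac{1}{6}\right) = 69 \left(3 + 2\right) = 69 \cdot 5 = 345$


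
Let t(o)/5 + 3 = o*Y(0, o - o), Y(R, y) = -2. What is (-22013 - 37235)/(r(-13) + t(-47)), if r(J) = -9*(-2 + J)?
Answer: -29624/295 ≈ -100.42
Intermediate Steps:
t(o) = -15 - 10*o (t(o) = -15 + 5*(o*(-2)) = -15 + 5*(-2*o) = -15 - 10*o)
r(J) = 18 - 9*J
(-22013 - 37235)/(r(-13) + t(-47)) = (-22013 - 37235)/((18 - 9*(-13)) + (-15 - 10*(-47))) = -59248/((18 + 117) + (-15 + 470)) = -59248/(135 + 455) = -59248/590 = -59248*1/590 = -29624/295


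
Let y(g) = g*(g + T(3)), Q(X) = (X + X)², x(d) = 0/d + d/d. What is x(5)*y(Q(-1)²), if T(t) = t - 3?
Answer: 256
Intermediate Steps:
x(d) = 1 (x(d) = 0 + 1 = 1)
T(t) = -3 + t
Q(X) = 4*X² (Q(X) = (2*X)² = 4*X²)
y(g) = g² (y(g) = g*(g + (-3 + 3)) = g*(g + 0) = g*g = g²)
x(5)*y(Q(-1)²) = 1*((4*(-1)²)²)² = 1*((4*1)²)² = 1*(4²)² = 1*16² = 1*256 = 256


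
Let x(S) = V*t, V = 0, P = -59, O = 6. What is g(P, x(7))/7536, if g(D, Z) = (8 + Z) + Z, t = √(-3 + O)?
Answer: 1/942 ≈ 0.0010616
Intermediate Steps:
t = √3 (t = √(-3 + 6) = √3 ≈ 1.7320)
x(S) = 0 (x(S) = 0*√3 = 0)
g(D, Z) = 8 + 2*Z
g(P, x(7))/7536 = (8 + 2*0)/7536 = (8 + 0)*(1/7536) = 8*(1/7536) = 1/942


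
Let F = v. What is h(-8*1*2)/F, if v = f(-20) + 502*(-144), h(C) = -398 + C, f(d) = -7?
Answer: 414/72295 ≈ 0.0057265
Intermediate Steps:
v = -72295 (v = -7 + 502*(-144) = -7 - 72288 = -72295)
F = -72295
h(-8*1*2)/F = (-398 - 8*1*2)/(-72295) = (-398 - 8*2)*(-1/72295) = (-398 - 16)*(-1/72295) = -414*(-1/72295) = 414/72295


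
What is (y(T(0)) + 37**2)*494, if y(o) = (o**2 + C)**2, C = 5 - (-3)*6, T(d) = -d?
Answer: 937612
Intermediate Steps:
C = 23 (C = 5 - 3*(-6) = 5 + 18 = 23)
y(o) = (23 + o**2)**2 (y(o) = (o**2 + 23)**2 = (23 + o**2)**2)
(y(T(0)) + 37**2)*494 = ((23 + (-1*0)**2)**2 + 37**2)*494 = ((23 + 0**2)**2 + 1369)*494 = ((23 + 0)**2 + 1369)*494 = (23**2 + 1369)*494 = (529 + 1369)*494 = 1898*494 = 937612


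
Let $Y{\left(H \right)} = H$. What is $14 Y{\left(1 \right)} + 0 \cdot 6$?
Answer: $14$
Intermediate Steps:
$14 Y{\left(1 \right)} + 0 \cdot 6 = 14 \cdot 1 + 0 \cdot 6 = 14 + 0 = 14$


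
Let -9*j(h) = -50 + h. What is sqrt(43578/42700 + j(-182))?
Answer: sqrt(4397503054)/12810 ≈ 5.1767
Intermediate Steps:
j(h) = 50/9 - h/9 (j(h) = -(-50 + h)/9 = 50/9 - h/9)
sqrt(43578/42700 + j(-182)) = sqrt(43578/42700 + (50/9 - 1/9*(-182))) = sqrt(43578*(1/42700) + (50/9 + 182/9)) = sqrt(21789/21350 + 232/9) = sqrt(5149301/192150) = sqrt(4397503054)/12810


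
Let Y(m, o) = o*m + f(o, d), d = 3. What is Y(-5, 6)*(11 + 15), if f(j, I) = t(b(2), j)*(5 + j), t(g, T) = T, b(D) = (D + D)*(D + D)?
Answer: 936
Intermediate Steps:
b(D) = 4*D**2 (b(D) = (2*D)*(2*D) = 4*D**2)
f(j, I) = j*(5 + j)
Y(m, o) = m*o + o*(5 + o) (Y(m, o) = o*m + o*(5 + o) = m*o + o*(5 + o))
Y(-5, 6)*(11 + 15) = (6*(5 - 5 + 6))*(11 + 15) = (6*6)*26 = 36*26 = 936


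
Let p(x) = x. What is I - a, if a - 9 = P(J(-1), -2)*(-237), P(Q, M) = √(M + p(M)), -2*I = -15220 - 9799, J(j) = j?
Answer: 25001/2 + 474*I ≈ 12501.0 + 474.0*I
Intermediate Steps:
I = 25019/2 (I = -(-15220 - 9799)/2 = -½*(-25019) = 25019/2 ≈ 12510.)
P(Q, M) = √2*√M (P(Q, M) = √(M + M) = √(2*M) = √2*√M)
a = 9 - 474*I (a = 9 + (√2*√(-2))*(-237) = 9 + (√2*(I*√2))*(-237) = 9 + (2*I)*(-237) = 9 - 474*I ≈ 9.0 - 474.0*I)
I - a = 25019/2 - (9 - 474*I) = 25019/2 + (-9 + 474*I) = 25001/2 + 474*I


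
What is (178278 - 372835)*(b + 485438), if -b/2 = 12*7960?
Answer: -57277191686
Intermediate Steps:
b = -191040 (b = -24*7960 = -2*95520 = -191040)
(178278 - 372835)*(b + 485438) = (178278 - 372835)*(-191040 + 485438) = -194557*294398 = -57277191686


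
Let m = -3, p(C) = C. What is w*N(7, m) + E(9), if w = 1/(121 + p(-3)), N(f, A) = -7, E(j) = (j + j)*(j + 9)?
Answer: 38225/118 ≈ 323.94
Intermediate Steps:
E(j) = 2*j*(9 + j) (E(j) = (2*j)*(9 + j) = 2*j*(9 + j))
w = 1/118 (w = 1/(121 - 3) = 1/118 ≈ 0.0084746)
w*N(7, m) + E(9) = (1/118)*(-7) + 2*9*(9 + 9) = -7/118 + 2*9*18 = -7/118 + 324 = 38225/118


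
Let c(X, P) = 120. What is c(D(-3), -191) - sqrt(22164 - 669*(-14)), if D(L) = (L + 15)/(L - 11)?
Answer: 120 - sqrt(31530) ≈ -57.567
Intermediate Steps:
D(L) = (15 + L)/(-11 + L)
c(D(-3), -191) - sqrt(22164 - 669*(-14)) = 120 - sqrt(22164 - 669*(-14)) = 120 - sqrt(22164 + 9366) = 120 - sqrt(31530)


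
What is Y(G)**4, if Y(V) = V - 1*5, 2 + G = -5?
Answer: 20736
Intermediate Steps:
G = -7 (G = -2 - 5 = -7)
Y(V) = -5 + V (Y(V) = V - 5 = -5 + V)
Y(G)**4 = (-5 - 7)**4 = (-12)**4 = 20736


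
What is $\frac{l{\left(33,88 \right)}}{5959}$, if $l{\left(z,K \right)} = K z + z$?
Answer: $\frac{2937}{5959} \approx 0.49287$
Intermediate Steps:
$l{\left(z,K \right)} = z + K z$
$\frac{l{\left(33,88 \right)}}{5959} = \frac{33 \left(1 + 88\right)}{5959} = 33 \cdot 89 \cdot \frac{1}{5959} = 2937 \cdot \frac{1}{5959} = \frac{2937}{5959}$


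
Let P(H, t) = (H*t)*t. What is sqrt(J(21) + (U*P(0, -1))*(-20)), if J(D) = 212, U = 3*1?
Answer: 2*sqrt(53) ≈ 14.560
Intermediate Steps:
P(H, t) = H*t**2
U = 3
sqrt(J(21) + (U*P(0, -1))*(-20)) = sqrt(212 + (3*(0*(-1)**2))*(-20)) = sqrt(212 + (3*(0*1))*(-20)) = sqrt(212 + (3*0)*(-20)) = sqrt(212 + 0*(-20)) = sqrt(212 + 0) = sqrt(212) = 2*sqrt(53)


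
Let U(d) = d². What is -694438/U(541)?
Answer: -694438/292681 ≈ -2.3727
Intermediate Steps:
-694438/U(541) = -694438/(541²) = -694438/292681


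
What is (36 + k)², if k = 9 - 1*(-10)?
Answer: 3025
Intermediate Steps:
k = 19 (k = 9 + 10 = 19)
(36 + k)² = (36 + 19)² = 55² = 3025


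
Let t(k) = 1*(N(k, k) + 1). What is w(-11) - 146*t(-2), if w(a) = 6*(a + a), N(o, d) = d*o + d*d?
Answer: -1446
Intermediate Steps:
N(o, d) = d² + d*o (N(o, d) = d*o + d² = d² + d*o)
t(k) = 1 + 2*k² (t(k) = 1*(k*(k + k) + 1) = 1*(k*(2*k) + 1) = 1*(2*k² + 1) = 1*(1 + 2*k²) = 1 + 2*k²)
w(a) = 12*a (w(a) = 6*(2*a) = 12*a)
w(-11) - 146*t(-2) = 12*(-11) - 146*(1 + 2*(-2)²) = -132 - 146*(1 + 2*4) = -132 - 146*(1 + 8) = -132 - 146*9 = -132 - 1314 = -1446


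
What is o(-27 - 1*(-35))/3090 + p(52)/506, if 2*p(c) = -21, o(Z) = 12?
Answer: -8791/521180 ≈ -0.016867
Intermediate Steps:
p(c) = -21/2 (p(c) = (½)*(-21) = -21/2)
o(-27 - 1*(-35))/3090 + p(52)/506 = 12/3090 - 21/2/506 = 12*(1/3090) - 21/2*1/506 = 2/515 - 21/1012 = -8791/521180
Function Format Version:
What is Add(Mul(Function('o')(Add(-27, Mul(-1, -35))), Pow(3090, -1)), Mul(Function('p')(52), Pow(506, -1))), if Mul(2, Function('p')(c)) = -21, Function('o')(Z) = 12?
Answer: Rational(-8791, 521180) ≈ -0.016867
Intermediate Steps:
Function('p')(c) = Rational(-21, 2) (Function('p')(c) = Mul(Rational(1, 2), -21) = Rational(-21, 2))
Add(Mul(Function('o')(Add(-27, Mul(-1, -35))), Pow(3090, -1)), Mul(Function('p')(52), Pow(506, -1))) = Add(Mul(12, Pow(3090, -1)), Mul(Rational(-21, 2), Pow(506, -1))) = Add(Mul(12, Rational(1, 3090)), Mul(Rational(-21, 2), Rational(1, 506))) = Add(Rational(2, 515), Rational(-21, 1012)) = Rational(-8791, 521180)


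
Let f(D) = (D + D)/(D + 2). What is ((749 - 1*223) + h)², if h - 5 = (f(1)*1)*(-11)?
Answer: 2468041/9 ≈ 2.7423e+5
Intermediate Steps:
f(D) = 2*D/(2 + D) (f(D) = (2*D)/(2 + D) = 2*D/(2 + D))
h = -7/3 (h = 5 + ((2*1/(2 + 1))*1)*(-11) = 5 + ((2*1/3)*1)*(-11) = 5 + ((2*1*(⅓))*1)*(-11) = 5 + ((⅔)*1)*(-11) = 5 + (⅔)*(-11) = 5 - 22/3 = -7/3 ≈ -2.3333)
((749 - 1*223) + h)² = ((749 - 1*223) - 7/3)² = ((749 - 223) - 7/3)² = (526 - 7/3)² = (1571/3)² = 2468041/9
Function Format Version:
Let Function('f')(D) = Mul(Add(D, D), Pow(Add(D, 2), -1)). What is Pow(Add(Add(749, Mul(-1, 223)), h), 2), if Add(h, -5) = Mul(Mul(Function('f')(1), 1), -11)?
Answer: Rational(2468041, 9) ≈ 2.7423e+5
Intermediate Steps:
Function('f')(D) = Mul(2, D, Pow(Add(2, D), -1)) (Function('f')(D) = Mul(Mul(2, D), Pow(Add(2, D), -1)) = Mul(2, D, Pow(Add(2, D), -1)))
h = Rational(-7, 3) (h = Add(5, Mul(Mul(Mul(2, 1, Pow(Add(2, 1), -1)), 1), -11)) = Add(5, Mul(Mul(Mul(2, 1, Pow(3, -1)), 1), -11)) = Add(5, Mul(Mul(Mul(2, 1, Rational(1, 3)), 1), -11)) = Add(5, Mul(Mul(Rational(2, 3), 1), -11)) = Add(5, Mul(Rational(2, 3), -11)) = Add(5, Rational(-22, 3)) = Rational(-7, 3) ≈ -2.3333)
Pow(Add(Add(749, Mul(-1, 223)), h), 2) = Pow(Add(Add(749, Mul(-1, 223)), Rational(-7, 3)), 2) = Pow(Add(Add(749, -223), Rational(-7, 3)), 2) = Pow(Add(526, Rational(-7, 3)), 2) = Pow(Rational(1571, 3), 2) = Rational(2468041, 9)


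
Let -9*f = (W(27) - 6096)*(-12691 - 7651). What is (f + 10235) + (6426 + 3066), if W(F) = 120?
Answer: -13487361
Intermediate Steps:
f = -13507088 (f = -(120 - 6096)*(-12691 - 7651)/9 = -(-664)*(-20342) = -⅑*121563792 = -13507088)
(f + 10235) + (6426 + 3066) = (-13507088 + 10235) + (6426 + 3066) = -13496853 + 9492 = -13487361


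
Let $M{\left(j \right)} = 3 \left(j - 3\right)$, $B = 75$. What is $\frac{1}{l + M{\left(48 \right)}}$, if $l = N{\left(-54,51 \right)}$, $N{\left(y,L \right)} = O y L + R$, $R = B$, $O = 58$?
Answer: $- \frac{1}{159522} \approx -6.2687 \cdot 10^{-6}$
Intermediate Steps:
$R = 75$
$M{\left(j \right)} = -9 + 3 j$ ($M{\left(j \right)} = 3 \left(-3 + j\right) = -9 + 3 j$)
$N{\left(y,L \right)} = 75 + 58 L y$ ($N{\left(y,L \right)} = 58 y L + 75 = 58 L y + 75 = 75 + 58 L y$)
$l = -159657$ ($l = 75 + 58 \cdot 51 \left(-54\right) = 75 - 159732 = -159657$)
$\frac{1}{l + M{\left(48 \right)}} = \frac{1}{-159657 + \left(-9 + 3 \cdot 48\right)} = \frac{1}{-159657 + \left(-9 + 144\right)} = \frac{1}{-159657 + 135} = \frac{1}{-159522} = - \frac{1}{159522}$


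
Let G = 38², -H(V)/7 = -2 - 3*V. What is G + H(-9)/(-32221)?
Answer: 6646757/4603 ≈ 1444.0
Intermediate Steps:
H(V) = 14 + 21*V (H(V) = -7*(-2 - 3*V) = 14 + 21*V)
G = 1444
G + H(-9)/(-32221) = 1444 + (14 + 21*(-9))/(-32221) = 1444 + (14 - 189)*(-1/32221) = 1444 - 175*(-1/32221) = 1444 + 25/4603 = 6646757/4603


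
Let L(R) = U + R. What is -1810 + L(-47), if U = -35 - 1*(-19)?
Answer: -1873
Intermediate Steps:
U = -16 (U = -35 + 19 = -16)
L(R) = -16 + R
-1810 + L(-47) = -1810 + (-16 - 47) = -1810 - 63 = -1873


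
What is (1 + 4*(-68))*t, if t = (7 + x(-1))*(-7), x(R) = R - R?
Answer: 13279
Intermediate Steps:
x(R) = 0
t = -49 (t = (7 + 0)*(-7) = 7*(-7) = -49)
(1 + 4*(-68))*t = (1 + 4*(-68))*(-49) = (1 - 272)*(-49) = -271*(-49) = 13279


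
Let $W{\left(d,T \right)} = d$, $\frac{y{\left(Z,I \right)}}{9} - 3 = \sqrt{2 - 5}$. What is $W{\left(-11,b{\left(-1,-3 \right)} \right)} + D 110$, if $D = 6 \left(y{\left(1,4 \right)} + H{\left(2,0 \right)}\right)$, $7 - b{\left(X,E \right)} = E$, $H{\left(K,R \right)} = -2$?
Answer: $16489 + 5940 i \sqrt{3} \approx 16489.0 + 10288.0 i$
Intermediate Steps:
$y{\left(Z,I \right)} = 27 + 9 i \sqrt{3}$ ($y{\left(Z,I \right)} = 27 + 9 \sqrt{2 - 5} = 27 + 9 \sqrt{-3} = 27 + 9 i \sqrt{3}$)
$b{\left(X,E \right)} = 7 - E$
$D = 150 + 54 i \sqrt{3}$ ($D = 6 \left(\left(27 + 9 i \sqrt{3}\right) - 2\right) = 6 \left(25 + 9 i \sqrt{3}\right) = 150 + 54 i \sqrt{3} \approx 150.0 + 93.531 i$)
$W{\left(-11,b{\left(-1,-3 \right)} \right)} + D 110 = -11 + \left(150 + 54 i \sqrt{3}\right) 110 = -11 + \left(16500 + 5940 i \sqrt{3}\right) = 16489 + 5940 i \sqrt{3}$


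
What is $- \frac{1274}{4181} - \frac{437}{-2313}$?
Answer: $- \frac{1119665}{9670653} \approx -0.11578$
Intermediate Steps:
$- \frac{1274}{4181} - \frac{437}{-2313} = \left(-1274\right) \frac{1}{4181} - - \frac{437}{2313} = - \frac{1274}{4181} + \frac{437}{2313} = - \frac{1119665}{9670653}$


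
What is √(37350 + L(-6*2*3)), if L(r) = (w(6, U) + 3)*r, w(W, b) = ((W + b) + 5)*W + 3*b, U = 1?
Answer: 3*√3838 ≈ 185.85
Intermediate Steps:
w(W, b) = 3*b + W*(5 + W + b) (w(W, b) = (5 + W + b)*W + 3*b = W*(5 + W + b) + 3*b = 3*b + W*(5 + W + b))
L(r) = 78*r (L(r) = ((6² + 3*1 + 5*6 + 6*1) + 3)*r = ((36 + 3 + 30 + 6) + 3)*r = (75 + 3)*r = 78*r)
√(37350 + L(-6*2*3)) = √(37350 + 78*(-6*2*3)) = √(37350 + 78*(-12*3)) = √(37350 + 78*(-36)) = √(37350 - 2808) = √34542 = 3*√3838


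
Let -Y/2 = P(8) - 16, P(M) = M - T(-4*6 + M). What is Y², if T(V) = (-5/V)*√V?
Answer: 999/4 + 80*I ≈ 249.75 + 80.0*I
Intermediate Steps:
T(V) = -5/√V
P(M) = M + 5/√(-24 + M) (P(M) = M - (-5)/√(-4*6 + M) = M - (-5)/√(-24 + M) = M + 5/√(-24 + M))
Y = 16 + 5*I/2 (Y = -2*((8 + 5/√(-24 + 8)) - 16) = -2*((8 + 5/√(-16)) - 16) = -2*((8 + 5*(-I/4)) - 16) = -2*((8 - 5*I/4) - 16) = -2*(-8 - 5*I/4) = 16 + 5*I/2 ≈ 16.0 + 2.5*I)
Y² = (16 + 5*I/2)²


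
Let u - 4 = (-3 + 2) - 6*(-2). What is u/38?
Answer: 15/38 ≈ 0.39474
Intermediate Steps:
u = 15 (u = 4 + ((-3 + 2) - 6*(-2)) = 4 + (-1 + 12) = 4 + 11 = 15)
u/38 = 15/38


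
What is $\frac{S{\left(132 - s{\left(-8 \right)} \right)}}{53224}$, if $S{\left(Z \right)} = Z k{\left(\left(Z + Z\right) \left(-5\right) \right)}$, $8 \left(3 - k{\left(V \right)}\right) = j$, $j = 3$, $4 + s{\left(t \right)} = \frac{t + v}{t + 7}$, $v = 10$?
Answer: $\frac{1449}{212896} \approx 0.0068061$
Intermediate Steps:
$s{\left(t \right)} = -4 + \frac{10 + t}{7 + t}$ ($s{\left(t \right)} = -4 + \frac{t + 10}{t + 7} = -4 + \frac{10 + t}{7 + t}$)
$k{\left(V \right)} = \frac{21}{8}$ ($k{\left(V \right)} = 3 - \frac{3}{8} = \frac{21}{8}$)
$S{\left(Z \right)} = \frac{21 Z}{8}$ ($S{\left(Z \right)} = Z \frac{21}{8} = \frac{21 Z}{8}$)
$\frac{S{\left(132 - s{\left(-8 \right)} \right)}}{53224} = \frac{\frac{21}{8} \left(132 - \frac{3 \left(-6 - -8\right)}{7 - 8}\right)}{53224} = \frac{21 \left(132 - \frac{3 \left(-6 + 8\right)}{-1}\right)}{8} \cdot \frac{1}{53224} = \frac{21 \left(132 - 3 \left(-1\right) 2\right)}{8} \cdot \frac{1}{53224} = \frac{21 \left(132 - -6\right)}{8} \cdot \frac{1}{53224} = \frac{21 \left(132 + 6\right)}{8} \cdot \frac{1}{53224} = \frac{21}{8} \cdot 138 \cdot \frac{1}{53224} = \frac{1449}{4} \cdot \frac{1}{53224} = \frac{1449}{212896}$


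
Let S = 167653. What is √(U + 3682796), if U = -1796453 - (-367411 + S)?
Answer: 3*√231789 ≈ 1444.3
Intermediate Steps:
U = -1596695 (U = -1796453 - (-367411 + 167653) = -1796453 - 1*(-199758) = -1796453 + 199758 = -1596695)
√(U + 3682796) = √(-1596695 + 3682796) = √2086101 = 3*√231789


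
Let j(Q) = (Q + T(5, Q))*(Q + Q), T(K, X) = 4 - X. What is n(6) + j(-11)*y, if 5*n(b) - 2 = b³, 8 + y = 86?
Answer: -34102/5 ≈ -6820.4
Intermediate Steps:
y = 78 (y = -8 + 86 = 78)
j(Q) = 8*Q (j(Q) = (Q + (4 - Q))*(Q + Q) = 4*(2*Q) = 8*Q)
n(b) = ⅖ + b³/5
n(6) + j(-11)*y = (⅖ + (⅕)*6³) + (8*(-11))*78 = (⅖ + (⅕)*216) - 88*78 = (⅖ + 216/5) - 6864 = 218/5 - 6864 = -34102/5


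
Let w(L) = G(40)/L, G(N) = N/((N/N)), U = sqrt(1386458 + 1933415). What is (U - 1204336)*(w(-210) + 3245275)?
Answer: -11725203849008/3 + 68150771*sqrt(3319873)/21 ≈ -3.9025e+12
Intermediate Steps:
U = sqrt(3319873) ≈ 1822.1
G(N) = N (G(N) = N/1 = N*1 = N)
w(L) = 40/L
(U - 1204336)*(w(-210) + 3245275) = (sqrt(3319873) - 1204336)*(40/(-210) + 3245275) = (-1204336 + sqrt(3319873))*(40*(-1/210) + 3245275) = (-1204336 + sqrt(3319873))*(-4/21 + 3245275) = (-1204336 + sqrt(3319873))*(68150771/21) = -11725203849008/3 + 68150771*sqrt(3319873)/21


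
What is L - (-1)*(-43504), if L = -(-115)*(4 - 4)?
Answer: -43504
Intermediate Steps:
L = 0 (L = -(-115)*0 = -23*0 = 0)
L - (-1)*(-43504) = 0 - (-1)*(-43504) = 0 - 1*43504 = 0 - 43504 = -43504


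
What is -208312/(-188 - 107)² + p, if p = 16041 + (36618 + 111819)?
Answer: 14313489638/87025 ≈ 1.6448e+5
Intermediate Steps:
p = 164478 (p = 16041 + 148437 = 164478)
-208312/(-188 - 107)² + p = -208312/(-188 - 107)² + 164478 = -208312/((-295)²) + 164478 = -208312/87025 + 164478 = 14313489638/87025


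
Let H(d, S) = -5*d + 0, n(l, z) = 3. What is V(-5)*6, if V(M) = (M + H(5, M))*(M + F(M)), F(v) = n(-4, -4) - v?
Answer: -540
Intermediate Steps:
F(v) = 3 - v
H(d, S) = -5*d
V(M) = -75 + 3*M (V(M) = (M - 5*5)*(M + (3 - M)) = (M - 25)*3 = (-25 + M)*3 = -75 + 3*M)
V(-5)*6 = (-75 + 3*(-5))*6 = (-75 - 15)*6 = -90*6 = -540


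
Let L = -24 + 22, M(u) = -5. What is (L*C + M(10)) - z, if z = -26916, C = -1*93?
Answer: 27097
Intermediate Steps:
C = -93
L = -2
(L*C + M(10)) - z = (-2*(-93) - 5) - 1*(-26916) = (186 - 5) + 26916 = 181 + 26916 = 27097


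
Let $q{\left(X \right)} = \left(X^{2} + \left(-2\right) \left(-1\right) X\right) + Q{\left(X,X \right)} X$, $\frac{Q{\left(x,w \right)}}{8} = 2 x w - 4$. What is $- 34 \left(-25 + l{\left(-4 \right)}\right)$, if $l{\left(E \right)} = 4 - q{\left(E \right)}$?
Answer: $-29478$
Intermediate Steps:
$Q{\left(x,w \right)} = -32 + 16 w x$ ($Q{\left(x,w \right)} = 8 \left(2 x w - 4\right) = 8 \left(2 w x - 4\right) = 8 \left(-4 + 2 w x\right) = -32 + 16 w x$)
$q{\left(X \right)} = X^{2} + 2 X + X \left(-32 + 16 X^{2}\right)$ ($q{\left(X \right)} = \left(X^{2} + \left(-2\right) \left(-1\right) X\right) + \left(-32 + 16 X X\right) X = \left(X^{2} + 2 X\right) + \left(-32 + 16 X^{2}\right) X = \left(X^{2} + 2 X\right) + X \left(-32 + 16 X^{2}\right) = X^{2} + 2 X + X \left(-32 + 16 X^{2}\right)$)
$l{\left(E \right)} = 4 - E \left(-30 + E + 16 E^{2}\right)$
$- 34 \left(-25 + l{\left(-4 \right)}\right) = - 34 \left(-25 - \left(-4 - 4 \left(-30 - 4 + 16 \left(-4\right)^{2}\right)\right)\right) = - 34 \left(-25 - \left(-4 - 4 \left(-30 - 4 + 16 \cdot 16\right)\right)\right) = - 34 \left(-25 - \left(-4 - 4 \left(-30 - 4 + 256\right)\right)\right) = - 34 \left(-25 - \left(-4 - 888\right)\right) = - 34 \left(-25 + \left(4 + 888\right)\right) = - 34 \left(-25 + 892\right) = \left(-34\right) 867 = -29478$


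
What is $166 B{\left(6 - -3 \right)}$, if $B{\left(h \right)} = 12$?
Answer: $1992$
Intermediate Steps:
$166 B{\left(6 - -3 \right)} = 166 \cdot 12 = 1992$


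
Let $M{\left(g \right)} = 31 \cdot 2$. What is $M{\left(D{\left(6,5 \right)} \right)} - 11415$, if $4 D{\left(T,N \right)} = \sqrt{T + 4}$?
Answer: $-11353$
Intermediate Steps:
$D{\left(T,N \right)} = \frac{\sqrt{4 + T}}{4}$ ($D{\left(T,N \right)} = \frac{\sqrt{T + 4}}{4} = \frac{\sqrt{4 + T}}{4}$)
$M{\left(g \right)} = 62$
$M{\left(D{\left(6,5 \right)} \right)} - 11415 = 62 - 11415 = -11353$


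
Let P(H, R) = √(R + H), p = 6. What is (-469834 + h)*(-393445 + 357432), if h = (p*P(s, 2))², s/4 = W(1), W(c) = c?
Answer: 16912353034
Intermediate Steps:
s = 4 (s = 4*1 = 4)
P(H, R) = √(H + R)
h = 216 (h = (6*√(4 + 2))² = (6*√6)² = 216)
(-469834 + h)*(-393445 + 357432) = (-469834 + 216)*(-393445 + 357432) = -469618*(-36013) = 16912353034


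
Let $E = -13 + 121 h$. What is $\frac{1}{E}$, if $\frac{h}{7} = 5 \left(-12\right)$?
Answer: $- \frac{1}{50833} \approx -1.9672 \cdot 10^{-5}$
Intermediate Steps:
$h = -420$ ($h = 7 \cdot 5 \left(-12\right) = 7 \left(-60\right) = -420$)
$E = -50833$ ($E = -13 + 121 \left(-420\right) = -13 - 50820 = -50833$)
$\frac{1}{E} = \frac{1}{-50833} = - \frac{1}{50833}$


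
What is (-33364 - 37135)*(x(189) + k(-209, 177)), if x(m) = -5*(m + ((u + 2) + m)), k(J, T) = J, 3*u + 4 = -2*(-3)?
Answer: 446752163/3 ≈ 1.4892e+8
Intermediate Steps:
u = ⅔ (u = -4/3 + (-2*(-3))/3 = -4/3 + (⅓)*6 = -4/3 + 2 = ⅔ ≈ 0.66667)
x(m) = -40/3 - 10*m (x(m) = -5*(m + ((⅔ + 2) + m)) = -5*(m + (8/3 + m)) = -5*(8/3 + 2*m) = -40/3 - 10*m)
(-33364 - 37135)*(x(189) + k(-209, 177)) = (-33364 - 37135)*((-40/3 - 10*189) - 209) = -70499*((-40/3 - 1890) - 209) = -70499*(-5710/3 - 209) = -70499*(-6337/3) = 446752163/3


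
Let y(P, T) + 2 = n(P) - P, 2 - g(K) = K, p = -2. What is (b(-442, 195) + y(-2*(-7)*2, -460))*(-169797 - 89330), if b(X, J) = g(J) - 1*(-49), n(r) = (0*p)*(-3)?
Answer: 45088098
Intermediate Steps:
g(K) = 2 - K
n(r) = 0 (n(r) = (0*(-2))*(-3) = 0*(-3) = 0)
b(X, J) = 51 - J (b(X, J) = (2 - J) - 1*(-49) = (2 - J) + 49 = 51 - J)
y(P, T) = -2 - P (y(P, T) = -2 + (0 - P) = -2 - P)
(b(-442, 195) + y(-2*(-7)*2, -460))*(-169797 - 89330) = ((51 - 1*195) + (-2 - (-2*(-7))*2))*(-169797 - 89330) = ((51 - 195) + (-2 - 14*2))*(-259127) = (-144 + (-2 - 1*28))*(-259127) = (-144 + (-2 - 28))*(-259127) = (-144 - 30)*(-259127) = -174*(-259127) = 45088098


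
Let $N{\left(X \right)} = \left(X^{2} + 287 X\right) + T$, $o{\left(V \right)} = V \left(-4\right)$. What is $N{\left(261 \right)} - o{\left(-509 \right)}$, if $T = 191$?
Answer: $141183$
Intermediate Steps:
$o{\left(V \right)} = - 4 V$
$N{\left(X \right)} = 191 + X^{2} + 287 X$ ($N{\left(X \right)} = \left(X^{2} + 287 X\right) + 191 = 191 + X^{2} + 287 X$)
$N{\left(261 \right)} - o{\left(-509 \right)} = \left(191 + 261^{2} + 287 \cdot 261\right) - \left(-4\right) \left(-509\right) = \left(191 + 68121 + 74907\right) - 2036 = 143219 - 2036 = 141183$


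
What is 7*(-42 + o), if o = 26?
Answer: -112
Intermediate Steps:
7*(-42 + o) = 7*(-42 + 26) = 7*(-16) = -112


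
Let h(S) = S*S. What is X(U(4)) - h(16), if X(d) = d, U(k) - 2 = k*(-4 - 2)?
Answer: -278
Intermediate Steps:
h(S) = S²
U(k) = 2 - 6*k (U(k) = 2 + k*(-4 - 2) = 2 + k*(-6) = 2 - 6*k)
X(U(4)) - h(16) = (2 - 6*4) - 1*16² = (2 - 24) - 1*256 = -22 - 256 = -278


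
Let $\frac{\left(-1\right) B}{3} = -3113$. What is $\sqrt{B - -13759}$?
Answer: $\sqrt{23098} \approx 151.98$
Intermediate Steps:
$B = 9339$ ($B = \left(-3\right) \left(-3113\right) = 9339$)
$\sqrt{B - -13759} = \sqrt{9339 - -13759} = \sqrt{9339 + \left(-1992 + 15751\right)} = \sqrt{9339 + 13759} = \sqrt{23098}$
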